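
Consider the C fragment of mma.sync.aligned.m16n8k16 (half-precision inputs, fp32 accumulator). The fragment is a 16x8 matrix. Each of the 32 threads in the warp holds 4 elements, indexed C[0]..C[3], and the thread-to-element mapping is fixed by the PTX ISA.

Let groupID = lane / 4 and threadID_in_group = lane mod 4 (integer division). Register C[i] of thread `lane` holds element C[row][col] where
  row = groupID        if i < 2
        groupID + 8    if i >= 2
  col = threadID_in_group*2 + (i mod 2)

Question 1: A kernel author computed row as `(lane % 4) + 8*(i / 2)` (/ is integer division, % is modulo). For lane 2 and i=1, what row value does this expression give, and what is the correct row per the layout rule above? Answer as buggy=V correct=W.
buggy=2 correct=0

`(lane % 4) + 8*(i / 2)`[2,1]=>2
lane 2=>2/4=0, 2 mod 4=2
i=1  r:0+0=>0  c:2·2+1=>5
row: 2 vs 0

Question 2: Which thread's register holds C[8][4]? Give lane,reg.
2,2

r=8⇒gr=0,Rb=1  c=4⇒th=2,odd=0
L=0*4+2=2  i=1*2+0=2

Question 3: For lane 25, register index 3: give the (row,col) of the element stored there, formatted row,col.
L=25→G=25>>2=6, T=25&3=1
[3]→row 6+8=14  col 1·2+1=3

14,3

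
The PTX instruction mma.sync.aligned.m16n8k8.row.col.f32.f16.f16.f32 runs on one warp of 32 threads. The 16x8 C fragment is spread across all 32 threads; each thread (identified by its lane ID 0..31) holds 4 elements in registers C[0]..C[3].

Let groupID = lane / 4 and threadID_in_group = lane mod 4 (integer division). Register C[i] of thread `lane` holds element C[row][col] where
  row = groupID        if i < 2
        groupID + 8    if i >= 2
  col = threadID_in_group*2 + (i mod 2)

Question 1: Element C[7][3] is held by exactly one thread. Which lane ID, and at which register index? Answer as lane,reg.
r=7→G=7,rhi=0  c=3→T=1,p=1
L=7*4+1=29  i=0*2+1=1

29,1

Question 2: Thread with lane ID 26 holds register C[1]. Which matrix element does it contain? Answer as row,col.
6,5

L=26->g=26>>2=6, t=26&3=2
[1]->row 6+0=6  col 2·2+1=5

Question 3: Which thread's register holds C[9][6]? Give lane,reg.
r=9->g=1,rb=1  c=6->t=3,b0=0
L=1*4+3=7  i=1*2+0=2

7,2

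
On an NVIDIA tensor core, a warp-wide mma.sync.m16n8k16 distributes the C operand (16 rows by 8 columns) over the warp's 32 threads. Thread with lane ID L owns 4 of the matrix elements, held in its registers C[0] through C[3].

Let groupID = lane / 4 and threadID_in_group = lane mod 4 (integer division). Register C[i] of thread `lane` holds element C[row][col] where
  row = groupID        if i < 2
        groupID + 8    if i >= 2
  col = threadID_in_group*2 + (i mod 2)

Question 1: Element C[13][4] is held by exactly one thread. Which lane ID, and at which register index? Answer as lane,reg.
r:13=>grp=5,rB=1  c:4=>tig=2,lo=0
L=5*4+2=22  i=1*2+0=2

22,2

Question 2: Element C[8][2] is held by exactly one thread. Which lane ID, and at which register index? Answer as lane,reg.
1,2

r=8⇒gr=0,Rb=1  c=2⇒th=1,odd=0
L=0*4+1=1  i=1*2+0=2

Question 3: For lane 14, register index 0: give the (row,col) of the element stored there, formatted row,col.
lane 14: gr=3 (14/4), th=2 (14%4)
i=0: r=3+0=3, c=2*2+0=4

3,4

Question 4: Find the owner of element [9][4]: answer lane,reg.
r:9=>grp=1,rB=1  c:4=>tig=2,lo=0
L=1*4+2=6  i=1*2+0=2

6,2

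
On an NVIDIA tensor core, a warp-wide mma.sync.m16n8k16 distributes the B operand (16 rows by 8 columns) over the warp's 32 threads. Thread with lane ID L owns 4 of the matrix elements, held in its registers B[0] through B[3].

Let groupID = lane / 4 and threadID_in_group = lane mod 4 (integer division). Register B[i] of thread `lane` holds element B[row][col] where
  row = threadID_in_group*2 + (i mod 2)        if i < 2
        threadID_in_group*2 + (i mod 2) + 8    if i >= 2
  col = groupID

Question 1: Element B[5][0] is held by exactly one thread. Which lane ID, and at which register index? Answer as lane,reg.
c=0->g=0  r=5->rb=0,t=2,b0=1
L=0*4+2=2  i=0*2+1=1

2,1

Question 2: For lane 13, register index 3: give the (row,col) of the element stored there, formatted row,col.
11,3

lane 13→13/4=3, 13 mod 4=1
i=3  r:2·1+1+8→11  c:3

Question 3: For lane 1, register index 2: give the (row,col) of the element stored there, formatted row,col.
lane 1⇒1/4=0, 1 mod 4=1
i=2  r:2·1+0+8⇒10  c:0

10,0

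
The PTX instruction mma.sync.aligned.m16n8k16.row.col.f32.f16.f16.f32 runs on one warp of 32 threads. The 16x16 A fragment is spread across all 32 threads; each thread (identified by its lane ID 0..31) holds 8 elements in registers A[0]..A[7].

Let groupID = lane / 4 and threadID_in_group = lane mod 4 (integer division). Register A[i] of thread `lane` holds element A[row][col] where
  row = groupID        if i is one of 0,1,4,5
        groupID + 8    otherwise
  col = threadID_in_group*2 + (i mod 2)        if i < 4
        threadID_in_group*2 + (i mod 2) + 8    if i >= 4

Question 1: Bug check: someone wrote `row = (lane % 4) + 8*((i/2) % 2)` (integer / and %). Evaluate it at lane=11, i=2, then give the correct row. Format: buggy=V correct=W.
buggy=11 correct=10

`(lane % 4) + 8*((i/2) % 2)`[11,2]->11
lane 11: g=2 (11/4), t=3 (11%4)
i=2: r=2+8=10, c=3*2+0+0=6
row: 11 vs 10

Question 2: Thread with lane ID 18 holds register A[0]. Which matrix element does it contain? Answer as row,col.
lane 18->18/4=4, 18 mod 4=2
i=0  r:4+0->4  c:2·2+0+0->4

4,4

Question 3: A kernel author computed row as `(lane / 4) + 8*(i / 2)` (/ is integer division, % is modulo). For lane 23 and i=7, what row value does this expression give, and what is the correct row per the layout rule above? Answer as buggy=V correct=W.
buggy=29 correct=13

`(lane / 4) + 8*(i / 2)`[23,7]->29
23: gid=5,tid=3
[7] (5+8,3*2+1+8) = (13,15)
row: 29 vs 13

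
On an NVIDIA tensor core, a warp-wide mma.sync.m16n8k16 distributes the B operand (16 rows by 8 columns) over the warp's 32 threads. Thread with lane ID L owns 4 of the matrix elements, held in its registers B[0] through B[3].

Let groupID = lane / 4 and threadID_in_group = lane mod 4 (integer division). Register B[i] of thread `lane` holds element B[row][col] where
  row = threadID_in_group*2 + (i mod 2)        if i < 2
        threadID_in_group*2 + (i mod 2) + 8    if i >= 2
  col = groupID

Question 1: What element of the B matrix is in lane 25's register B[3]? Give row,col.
25: G=6,T=1
[3] (1*2+1+8,6) = (11,6)

11,6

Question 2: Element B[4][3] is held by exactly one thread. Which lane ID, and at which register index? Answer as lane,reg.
c:3=>grp=3  r:4=>rB=0,tig=2,lo=0
L=3*4+2=14  i=0*2+0=0

14,0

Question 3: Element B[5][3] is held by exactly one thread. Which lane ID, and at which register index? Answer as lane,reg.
c: 3->gid=3  r: 5->r8=0,tid=2,i&1=1
L=3*4+2=14  i=0*2+1=1

14,1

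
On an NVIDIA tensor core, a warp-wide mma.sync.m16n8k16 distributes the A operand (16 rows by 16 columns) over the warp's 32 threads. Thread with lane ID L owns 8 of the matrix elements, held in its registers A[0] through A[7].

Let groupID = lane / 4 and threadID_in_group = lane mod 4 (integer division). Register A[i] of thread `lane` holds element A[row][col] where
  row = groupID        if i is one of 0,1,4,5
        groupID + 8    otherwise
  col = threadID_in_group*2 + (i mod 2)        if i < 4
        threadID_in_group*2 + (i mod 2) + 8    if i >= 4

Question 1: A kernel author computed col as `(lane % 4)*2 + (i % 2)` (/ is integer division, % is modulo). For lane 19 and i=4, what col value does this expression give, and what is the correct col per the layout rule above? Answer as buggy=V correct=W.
`(lane % 4)*2 + (i % 2)`[19,4]->6
lane 19->19/4=4, 19 mod 4=3
i=4  r:4+0->4  c:2·3+0+8->14
col: 6 vs 14

buggy=6 correct=14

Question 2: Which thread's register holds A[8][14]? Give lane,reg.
r: 8->gid=0,r8=1  c: 14->c8=1,tid=3,i&1=0
L=0*4+3=3  i=1*4+1*2+0=6

3,6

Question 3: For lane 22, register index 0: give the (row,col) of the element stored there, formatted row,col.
lane 22→22/4=5, 22 mod 4=2
i=0  r:5+0→5  c:2·2+0+0→4

5,4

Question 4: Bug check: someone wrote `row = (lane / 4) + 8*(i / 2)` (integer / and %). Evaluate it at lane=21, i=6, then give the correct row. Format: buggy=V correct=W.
`(lane / 4) + 8*(i / 2)`[21,6]→29
lane 21: G=5 (21/4), T=1 (21%4)
i=6: r=5+8=13, c=1*2+0+8=10
row: 29 vs 13

buggy=29 correct=13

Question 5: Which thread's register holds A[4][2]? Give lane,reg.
17,0

r=4→G=4,rhi=0  c=2→chi=0,T=1,p=0
L=4*4+1=17  i=0*4+0*2+0=0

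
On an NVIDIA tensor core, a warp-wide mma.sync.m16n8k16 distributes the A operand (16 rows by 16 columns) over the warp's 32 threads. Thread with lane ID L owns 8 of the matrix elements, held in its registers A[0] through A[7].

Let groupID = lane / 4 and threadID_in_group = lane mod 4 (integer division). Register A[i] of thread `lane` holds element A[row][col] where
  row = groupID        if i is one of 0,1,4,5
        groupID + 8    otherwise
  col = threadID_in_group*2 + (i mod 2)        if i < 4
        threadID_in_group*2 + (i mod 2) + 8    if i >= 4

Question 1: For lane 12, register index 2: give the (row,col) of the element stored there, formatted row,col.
11,0

lane 12: grp=3 (12/4), tig=0 (12%4)
i=2: r=3+8=11, c=0*2+0+0=0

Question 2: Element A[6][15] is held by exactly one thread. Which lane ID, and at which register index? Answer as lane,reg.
27,5

r: 6->gid=6,r8=0  c: 15->c8=1,tid=3,i&1=1
L=6*4+3=27  i=1*4+0*2+1=5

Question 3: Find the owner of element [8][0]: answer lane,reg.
0,2

r=8→G=0,rhi=1  c=0→chi=0,T=0,p=0
L=0*4+0=0  i=0*4+1*2+0=2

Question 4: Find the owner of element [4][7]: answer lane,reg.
r=4⇒gr=4,Rb=0  c=7⇒Cb=0,th=3,odd=1
L=4*4+3=19  i=0*4+0*2+1=1

19,1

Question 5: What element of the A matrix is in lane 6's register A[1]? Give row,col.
1,5

lane 6->6/4=1, 6 mod 4=2
i=1  r:1+0->1  c:2·2+1+0->5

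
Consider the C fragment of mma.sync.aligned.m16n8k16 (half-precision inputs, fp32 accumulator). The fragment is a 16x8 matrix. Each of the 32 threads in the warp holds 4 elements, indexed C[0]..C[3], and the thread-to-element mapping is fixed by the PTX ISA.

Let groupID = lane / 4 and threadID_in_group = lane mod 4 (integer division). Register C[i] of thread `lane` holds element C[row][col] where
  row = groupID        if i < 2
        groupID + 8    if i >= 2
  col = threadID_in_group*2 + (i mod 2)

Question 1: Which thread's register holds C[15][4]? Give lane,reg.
r=15⇒gr=7,Rb=1  c=4⇒th=2,odd=0
L=7*4+2=30  i=1*2+0=2

30,2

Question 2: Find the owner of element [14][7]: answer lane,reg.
r:14=>grp=6,rB=1  c:7=>tig=3,lo=1
L=6*4+3=27  i=1*2+1=3

27,3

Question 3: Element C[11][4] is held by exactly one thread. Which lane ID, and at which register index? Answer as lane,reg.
14,2

r:11=>grp=3,rB=1  c:4=>tig=2,lo=0
L=3*4+2=14  i=1*2+0=2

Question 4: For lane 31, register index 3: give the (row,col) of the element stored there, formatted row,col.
15,7

lane 31: g=7 (31/4), t=3 (31%4)
i=3: r=7+8=15, c=3*2+1=7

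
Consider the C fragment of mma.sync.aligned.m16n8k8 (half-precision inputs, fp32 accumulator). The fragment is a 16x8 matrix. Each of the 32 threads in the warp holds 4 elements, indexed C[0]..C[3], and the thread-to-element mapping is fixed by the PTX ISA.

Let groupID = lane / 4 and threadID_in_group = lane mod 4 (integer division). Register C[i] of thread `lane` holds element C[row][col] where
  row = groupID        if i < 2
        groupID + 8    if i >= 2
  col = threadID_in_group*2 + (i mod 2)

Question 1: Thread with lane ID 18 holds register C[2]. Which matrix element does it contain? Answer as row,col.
12,4

lane 18⇒18/4=4, 18 mod 4=2
i=2  r:4+8⇒12  c:2·2+0⇒4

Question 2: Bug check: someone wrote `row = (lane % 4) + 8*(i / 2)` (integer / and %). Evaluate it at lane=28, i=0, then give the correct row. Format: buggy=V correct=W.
`(lane % 4) + 8*(i / 2)`[28,0]=>0
lane 28=>28/4=7, 28 mod 4=0
i=0  r:7+0=>7  c:2·0+0=>0
row: 0 vs 7

buggy=0 correct=7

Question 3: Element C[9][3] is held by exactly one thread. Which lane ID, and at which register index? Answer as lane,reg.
r: 9->gid=1,r8=1  c: 3->tid=1,i&1=1
L=1*4+1=5  i=1*2+1=3

5,3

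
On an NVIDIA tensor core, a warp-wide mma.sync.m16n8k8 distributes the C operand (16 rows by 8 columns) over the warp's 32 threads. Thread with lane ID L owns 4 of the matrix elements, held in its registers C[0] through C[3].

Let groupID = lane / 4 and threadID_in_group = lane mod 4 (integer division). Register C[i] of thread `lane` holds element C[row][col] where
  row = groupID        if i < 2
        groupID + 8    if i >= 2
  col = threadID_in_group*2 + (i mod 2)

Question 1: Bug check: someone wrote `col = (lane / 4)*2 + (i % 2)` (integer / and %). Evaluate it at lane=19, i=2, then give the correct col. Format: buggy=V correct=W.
`(lane / 4)*2 + (i % 2)`[19,2]->8
lane 19: g=4 (19/4), t=3 (19%4)
i=2: r=4+8=12, c=3*2+0=6
col: 8 vs 6

buggy=8 correct=6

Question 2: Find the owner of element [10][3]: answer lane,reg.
r=10->g=2,rb=1  c=3->t=1,b0=1
L=2*4+1=9  i=1*2+1=3

9,3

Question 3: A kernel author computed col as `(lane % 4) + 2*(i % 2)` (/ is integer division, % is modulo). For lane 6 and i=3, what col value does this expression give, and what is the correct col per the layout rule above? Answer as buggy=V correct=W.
`(lane % 4) + 2*(i % 2)`[6,3]⇒4
6: gr=1,th=2
[3] (1+8,2*2+1) = (9,5)
col: 4 vs 5

buggy=4 correct=5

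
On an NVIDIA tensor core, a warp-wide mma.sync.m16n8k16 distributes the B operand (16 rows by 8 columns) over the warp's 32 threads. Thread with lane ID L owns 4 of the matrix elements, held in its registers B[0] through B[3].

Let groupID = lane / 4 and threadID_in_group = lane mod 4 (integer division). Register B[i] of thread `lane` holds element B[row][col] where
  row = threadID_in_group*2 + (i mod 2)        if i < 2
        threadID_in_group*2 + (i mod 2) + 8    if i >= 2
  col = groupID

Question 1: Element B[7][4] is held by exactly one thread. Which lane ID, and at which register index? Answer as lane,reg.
c=4→G=4  r=7→rhi=0,T=3,p=1
L=4*4+3=19  i=0*2+1=1

19,1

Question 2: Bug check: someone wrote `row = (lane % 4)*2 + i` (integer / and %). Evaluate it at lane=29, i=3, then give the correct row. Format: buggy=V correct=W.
buggy=5 correct=11

`(lane % 4)*2 + i`[29,3]->5
lane 29: gid=7 (29/4), tid=1 (29%4)
i=3: r=1*2+1+8=11, c=gid=7
row: 5 vs 11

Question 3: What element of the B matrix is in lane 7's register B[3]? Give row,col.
L=7→G=7>>2=1, T=7&3=3
[3]→row 3·2+1+8=15  col G=1

15,1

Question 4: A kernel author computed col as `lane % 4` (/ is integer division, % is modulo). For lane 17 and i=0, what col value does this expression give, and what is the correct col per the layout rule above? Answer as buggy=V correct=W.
buggy=1 correct=4

`lane % 4`[17,0]->1
lane 17: g=4 (17/4), t=1 (17%4)
i=0: r=1*2+0+0=2, c=g=4
col: 1 vs 4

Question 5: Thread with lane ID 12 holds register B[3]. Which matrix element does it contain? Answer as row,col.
lane 12=>12/4=3, 12 mod 4=0
i=3  r:2·0+1+8=>9  c:3

9,3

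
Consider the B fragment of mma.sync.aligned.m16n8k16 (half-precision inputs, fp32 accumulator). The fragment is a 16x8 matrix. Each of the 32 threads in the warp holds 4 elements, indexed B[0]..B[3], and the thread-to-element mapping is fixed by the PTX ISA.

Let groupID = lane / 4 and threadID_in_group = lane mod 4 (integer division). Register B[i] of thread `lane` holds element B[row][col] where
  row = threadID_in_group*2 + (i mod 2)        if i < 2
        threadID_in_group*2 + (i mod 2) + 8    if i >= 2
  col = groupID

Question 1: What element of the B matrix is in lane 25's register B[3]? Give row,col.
11,6

lane 25=>25/4=6, 25 mod 4=1
i=3  r:2·1+1+8=>11  c:6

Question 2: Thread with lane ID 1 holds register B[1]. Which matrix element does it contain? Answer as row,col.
3,0

L=1->gid=1>>2=0, tid=1&3=1
[1]->row 1·2+1+0=3  col gid=0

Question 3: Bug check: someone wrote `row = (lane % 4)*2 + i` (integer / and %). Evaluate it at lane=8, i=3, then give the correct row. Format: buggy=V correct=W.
buggy=3 correct=9

`(lane % 4)*2 + i`[8,3]=>3
8: grp=2,tig=0
[3] (0*2+1+8,2) = (9,2)
row: 3 vs 9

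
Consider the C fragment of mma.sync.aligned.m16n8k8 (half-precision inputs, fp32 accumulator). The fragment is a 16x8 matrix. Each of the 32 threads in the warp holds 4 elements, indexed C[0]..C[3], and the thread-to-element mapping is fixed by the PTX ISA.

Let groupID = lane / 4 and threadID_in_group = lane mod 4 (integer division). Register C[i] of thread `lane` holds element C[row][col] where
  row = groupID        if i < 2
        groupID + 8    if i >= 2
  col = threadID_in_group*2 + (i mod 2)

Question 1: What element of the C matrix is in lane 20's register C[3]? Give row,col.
13,1

lane 20: gid=5 (20/4), tid=0 (20%4)
i=3: r=5+8=13, c=0*2+1=1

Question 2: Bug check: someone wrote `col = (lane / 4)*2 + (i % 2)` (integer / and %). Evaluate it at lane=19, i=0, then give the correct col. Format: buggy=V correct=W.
buggy=8 correct=6

`(lane / 4)*2 + (i % 2)`[19,0]⇒8
L=19⇒gr=19>>2=4, th=19&3=3
[0]⇒row 4+0=4  col 3·2+0=6
col: 8 vs 6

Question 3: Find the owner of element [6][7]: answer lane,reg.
r=6→G=6,rhi=0  c=7→T=3,p=1
L=6*4+3=27  i=0*2+1=1

27,1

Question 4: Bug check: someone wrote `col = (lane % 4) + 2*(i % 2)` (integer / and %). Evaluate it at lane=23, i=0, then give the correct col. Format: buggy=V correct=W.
buggy=3 correct=6

`(lane % 4) + 2*(i % 2)`[23,0]->3
lane 23: gid=5 (23/4), tid=3 (23%4)
i=0: r=5+0=5, c=3*2+0=6
col: 3 vs 6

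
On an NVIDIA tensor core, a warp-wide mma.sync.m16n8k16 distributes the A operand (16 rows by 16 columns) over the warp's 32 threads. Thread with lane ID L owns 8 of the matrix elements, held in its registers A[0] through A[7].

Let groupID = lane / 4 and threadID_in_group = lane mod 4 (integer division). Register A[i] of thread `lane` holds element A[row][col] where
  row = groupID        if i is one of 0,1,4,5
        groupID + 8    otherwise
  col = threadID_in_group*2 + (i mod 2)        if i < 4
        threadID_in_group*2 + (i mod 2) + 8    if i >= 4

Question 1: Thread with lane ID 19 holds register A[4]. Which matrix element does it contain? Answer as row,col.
4,14

lane 19⇒19/4=4, 19 mod 4=3
i=4  r:4+0⇒4  c:2·3+0+8⇒14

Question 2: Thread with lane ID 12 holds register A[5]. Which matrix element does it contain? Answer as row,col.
3,9

L=12->gid=12>>2=3, tid=12&3=0
[5]->row 3+0=3  col 0·2+1+8=9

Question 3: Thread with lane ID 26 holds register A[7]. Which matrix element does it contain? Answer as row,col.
26: gid=6,tid=2
[7] (6+8,2*2+1+8) = (14,13)

14,13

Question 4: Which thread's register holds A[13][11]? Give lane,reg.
21,7

r:13=>grp=5,rB=1  c:11=>cB=1,tig=1,lo=1
L=5*4+1=21  i=1*4+1*2+1=7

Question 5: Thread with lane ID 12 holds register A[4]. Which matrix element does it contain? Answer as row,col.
3,8

lane 12: g=3 (12/4), t=0 (12%4)
i=4: r=3+0=3, c=0*2+0+8=8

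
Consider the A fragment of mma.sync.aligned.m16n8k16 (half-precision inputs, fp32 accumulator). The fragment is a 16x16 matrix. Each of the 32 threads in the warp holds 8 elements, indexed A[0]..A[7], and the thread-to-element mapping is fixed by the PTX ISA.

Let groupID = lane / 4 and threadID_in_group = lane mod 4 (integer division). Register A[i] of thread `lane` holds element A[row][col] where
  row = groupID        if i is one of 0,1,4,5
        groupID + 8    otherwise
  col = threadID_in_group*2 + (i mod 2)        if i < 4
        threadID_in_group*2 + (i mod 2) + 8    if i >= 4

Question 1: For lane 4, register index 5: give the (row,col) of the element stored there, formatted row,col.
lane 4: g=1 (4/4), t=0 (4%4)
i=5: r=1+0=1, c=0*2+1+8=9

1,9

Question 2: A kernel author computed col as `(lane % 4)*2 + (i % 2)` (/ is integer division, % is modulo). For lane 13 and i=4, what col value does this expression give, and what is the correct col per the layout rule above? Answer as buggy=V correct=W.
buggy=2 correct=10

`(lane % 4)*2 + (i % 2)`[13,4]⇒2
lane 13: gr=3 (13/4), th=1 (13%4)
i=4: r=3+0=3, c=1*2+0+8=10
col: 2 vs 10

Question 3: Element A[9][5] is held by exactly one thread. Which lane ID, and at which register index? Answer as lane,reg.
r=9⇒gr=1,Rb=1  c=5⇒Cb=0,th=2,odd=1
L=1*4+2=6  i=0*4+1*2+1=3

6,3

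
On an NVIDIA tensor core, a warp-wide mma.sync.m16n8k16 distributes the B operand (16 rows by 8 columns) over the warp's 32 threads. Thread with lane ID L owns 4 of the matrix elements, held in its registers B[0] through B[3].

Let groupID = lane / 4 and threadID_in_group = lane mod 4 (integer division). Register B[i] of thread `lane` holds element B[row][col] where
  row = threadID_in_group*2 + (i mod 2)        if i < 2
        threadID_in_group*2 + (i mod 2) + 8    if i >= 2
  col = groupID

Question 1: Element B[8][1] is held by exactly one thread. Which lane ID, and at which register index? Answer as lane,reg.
c=1->g=1  r=8->rb=1,t=0,b0=0
L=1*4+0=4  i=1*2+0=2

4,2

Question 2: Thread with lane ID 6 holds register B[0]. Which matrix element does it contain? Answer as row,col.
lane 6: gr=1 (6/4), th=2 (6%4)
i=0: r=2*2+0+0=4, c=gr=1

4,1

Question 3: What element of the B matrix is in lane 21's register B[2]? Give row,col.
10,5

21: grp=5,tig=1
[2] (1*2+0+8,5) = (10,5)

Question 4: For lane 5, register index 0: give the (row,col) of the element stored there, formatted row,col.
lane 5->5/4=1, 5 mod 4=1
i=0  r:2·1+0+0->2  c:1

2,1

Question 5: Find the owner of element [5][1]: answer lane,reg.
6,1

c: 1->gid=1  r: 5->r8=0,tid=2,i&1=1
L=1*4+2=6  i=0*2+1=1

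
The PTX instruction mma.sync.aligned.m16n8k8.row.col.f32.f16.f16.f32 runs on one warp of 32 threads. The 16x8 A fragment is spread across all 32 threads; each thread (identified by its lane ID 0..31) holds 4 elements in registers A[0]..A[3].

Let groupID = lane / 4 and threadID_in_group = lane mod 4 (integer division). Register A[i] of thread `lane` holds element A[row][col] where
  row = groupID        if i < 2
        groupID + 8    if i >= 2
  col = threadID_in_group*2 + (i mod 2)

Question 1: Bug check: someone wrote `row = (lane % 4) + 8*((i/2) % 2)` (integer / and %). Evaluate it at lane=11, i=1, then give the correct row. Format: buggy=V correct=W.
buggy=3 correct=2

`(lane % 4) + 8*((i/2) % 2)`[11,1]⇒3
lane 11: gr=2 (11/4), th=3 (11%4)
i=1: r=2+0=2, c=3*2+1=7
row: 3 vs 2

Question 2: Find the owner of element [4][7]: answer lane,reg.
19,1

r=4⇒gr=4,Rb=0  c=7⇒th=3,odd=1
L=4*4+3=19  i=0*2+1=1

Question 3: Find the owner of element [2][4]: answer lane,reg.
r: 2->gid=2,r8=0  c: 4->tid=2,i&1=0
L=2*4+2=10  i=0*2+0=0

10,0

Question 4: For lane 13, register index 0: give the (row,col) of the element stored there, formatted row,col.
3,2

lane 13⇒13/4=3, 13 mod 4=1
i=0  r:3+0⇒3  c:2·1+0⇒2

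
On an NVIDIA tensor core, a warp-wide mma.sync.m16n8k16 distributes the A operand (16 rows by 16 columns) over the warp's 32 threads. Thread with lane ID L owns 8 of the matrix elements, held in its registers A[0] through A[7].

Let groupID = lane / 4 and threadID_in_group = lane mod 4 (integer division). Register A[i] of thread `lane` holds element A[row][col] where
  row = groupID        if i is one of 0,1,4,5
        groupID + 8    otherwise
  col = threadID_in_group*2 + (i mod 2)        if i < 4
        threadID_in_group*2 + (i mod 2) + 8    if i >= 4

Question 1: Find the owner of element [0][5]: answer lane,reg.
r=0⇒gr=0,Rb=0  c=5⇒Cb=0,th=2,odd=1
L=0*4+2=2  i=0*4+0*2+1=1

2,1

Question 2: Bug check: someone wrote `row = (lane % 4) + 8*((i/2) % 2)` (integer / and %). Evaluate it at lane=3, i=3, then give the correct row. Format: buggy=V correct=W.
buggy=11 correct=8

`(lane % 4) + 8*((i/2) % 2)`[3,3]→11
3: G=0,T=3
[3] (0+8,3*2+1+0) = (8,7)
row: 11 vs 8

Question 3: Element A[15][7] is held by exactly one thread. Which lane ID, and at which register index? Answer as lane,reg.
31,3

r:15=>grp=7,rB=1  c:7=>cB=0,tig=3,lo=1
L=7*4+3=31  i=0*4+1*2+1=3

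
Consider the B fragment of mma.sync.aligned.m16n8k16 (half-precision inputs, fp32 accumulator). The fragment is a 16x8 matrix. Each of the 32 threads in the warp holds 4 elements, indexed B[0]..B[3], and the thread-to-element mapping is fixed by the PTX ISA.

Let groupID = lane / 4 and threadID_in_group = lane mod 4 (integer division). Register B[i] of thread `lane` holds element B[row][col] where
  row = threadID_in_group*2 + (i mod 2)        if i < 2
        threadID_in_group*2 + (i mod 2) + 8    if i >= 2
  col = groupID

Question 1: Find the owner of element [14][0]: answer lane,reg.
3,2

c:0=>grp=0  r:14=>rB=1,tig=3,lo=0
L=0*4+3=3  i=1*2+0=2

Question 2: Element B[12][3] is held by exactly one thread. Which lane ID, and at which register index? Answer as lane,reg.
c=3⇒gr=3  r=12⇒Rb=1,th=2,odd=0
L=3*4+2=14  i=1*2+0=2

14,2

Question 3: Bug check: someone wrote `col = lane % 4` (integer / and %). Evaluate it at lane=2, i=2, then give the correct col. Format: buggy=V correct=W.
`lane % 4`[2,2]->2
2: g=0,t=2
[2] (2*2+0+8,0) = (12,0)
col: 2 vs 0

buggy=2 correct=0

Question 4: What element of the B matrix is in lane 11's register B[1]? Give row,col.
7,2

lane 11: gr=2 (11/4), th=3 (11%4)
i=1: r=3*2+1+0=7, c=gr=2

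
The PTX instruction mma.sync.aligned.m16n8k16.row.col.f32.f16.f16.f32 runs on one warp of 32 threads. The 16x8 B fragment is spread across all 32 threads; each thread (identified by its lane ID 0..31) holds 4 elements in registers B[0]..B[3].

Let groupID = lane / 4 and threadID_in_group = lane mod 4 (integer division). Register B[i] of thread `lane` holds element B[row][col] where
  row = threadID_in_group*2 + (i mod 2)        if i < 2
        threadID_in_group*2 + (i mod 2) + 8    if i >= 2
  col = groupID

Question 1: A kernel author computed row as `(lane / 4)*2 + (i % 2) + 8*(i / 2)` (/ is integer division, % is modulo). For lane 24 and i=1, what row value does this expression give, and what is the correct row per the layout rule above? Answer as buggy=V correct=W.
`(lane / 4)*2 + (i % 2) + 8*(i / 2)`[24,1]->13
L=24->g=24>>2=6, t=24&3=0
[1]->row 0·2+1+0=1  col g=6
row: 13 vs 1

buggy=13 correct=1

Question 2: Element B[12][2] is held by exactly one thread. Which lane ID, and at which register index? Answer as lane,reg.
c=2->g=2  r=12->rb=1,t=2,b0=0
L=2*4+2=10  i=1*2+0=2

10,2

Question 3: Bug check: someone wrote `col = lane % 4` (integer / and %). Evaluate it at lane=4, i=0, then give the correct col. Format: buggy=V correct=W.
`lane % 4`[4,0]=>0
L=4=>grp=4>>2=1, tig=4&3=0
[0]=>row 0·2+0+0=0  col grp=1
col: 0 vs 1

buggy=0 correct=1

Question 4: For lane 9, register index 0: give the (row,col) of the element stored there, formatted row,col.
2,2

L=9→G=9>>2=2, T=9&3=1
[0]→row 1·2+0+0=2  col G=2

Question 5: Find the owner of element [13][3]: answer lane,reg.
14,3

c:3=>grp=3  r:13=>rB=1,tig=2,lo=1
L=3*4+2=14  i=1*2+1=3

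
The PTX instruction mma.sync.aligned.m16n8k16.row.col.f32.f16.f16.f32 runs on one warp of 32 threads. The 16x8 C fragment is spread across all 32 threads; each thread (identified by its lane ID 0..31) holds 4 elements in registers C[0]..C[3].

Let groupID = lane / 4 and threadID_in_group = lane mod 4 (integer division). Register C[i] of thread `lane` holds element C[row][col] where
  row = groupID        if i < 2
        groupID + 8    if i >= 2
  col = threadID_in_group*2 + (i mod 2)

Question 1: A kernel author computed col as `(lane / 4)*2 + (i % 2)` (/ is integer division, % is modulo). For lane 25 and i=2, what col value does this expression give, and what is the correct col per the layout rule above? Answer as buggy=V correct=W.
buggy=12 correct=2

`(lane / 4)*2 + (i % 2)`[25,2]⇒12
25: gr=6,th=1
[2] (6+8,1*2+0) = (14,2)
col: 12 vs 2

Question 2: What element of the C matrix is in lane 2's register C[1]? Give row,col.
lane 2: G=0 (2/4), T=2 (2%4)
i=1: r=0+0=0, c=2*2+1=5

0,5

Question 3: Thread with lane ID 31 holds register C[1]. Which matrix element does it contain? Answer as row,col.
lane 31→31/4=7, 31 mod 4=3
i=1  r:7+0→7  c:2·3+1→7

7,7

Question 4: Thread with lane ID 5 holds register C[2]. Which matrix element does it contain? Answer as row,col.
L=5→G=5>>2=1, T=5&3=1
[2]→row 1+8=9  col 1·2+0=2

9,2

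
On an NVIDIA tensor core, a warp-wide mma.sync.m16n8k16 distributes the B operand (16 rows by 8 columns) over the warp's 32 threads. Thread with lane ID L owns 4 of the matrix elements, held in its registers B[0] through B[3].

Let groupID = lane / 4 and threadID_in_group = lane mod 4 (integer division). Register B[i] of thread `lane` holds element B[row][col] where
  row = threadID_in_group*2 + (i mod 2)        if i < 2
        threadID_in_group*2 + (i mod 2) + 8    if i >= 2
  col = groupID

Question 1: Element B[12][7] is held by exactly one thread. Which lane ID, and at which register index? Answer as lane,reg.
c: 7->gid=7  r: 12->r8=1,tid=2,i&1=0
L=7*4+2=30  i=1*2+0=2

30,2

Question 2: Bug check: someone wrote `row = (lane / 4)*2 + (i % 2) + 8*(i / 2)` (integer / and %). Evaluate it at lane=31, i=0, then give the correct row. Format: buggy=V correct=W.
`(lane / 4)*2 + (i % 2) + 8*(i / 2)`[31,0]->14
L=31->g=31>>2=7, t=31&3=3
[0]->row 3·2+0+0=6  col g=7
row: 14 vs 6

buggy=14 correct=6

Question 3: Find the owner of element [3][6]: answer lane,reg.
25,1

c: 6->gid=6  r: 3->r8=0,tid=1,i&1=1
L=6*4+1=25  i=0*2+1=1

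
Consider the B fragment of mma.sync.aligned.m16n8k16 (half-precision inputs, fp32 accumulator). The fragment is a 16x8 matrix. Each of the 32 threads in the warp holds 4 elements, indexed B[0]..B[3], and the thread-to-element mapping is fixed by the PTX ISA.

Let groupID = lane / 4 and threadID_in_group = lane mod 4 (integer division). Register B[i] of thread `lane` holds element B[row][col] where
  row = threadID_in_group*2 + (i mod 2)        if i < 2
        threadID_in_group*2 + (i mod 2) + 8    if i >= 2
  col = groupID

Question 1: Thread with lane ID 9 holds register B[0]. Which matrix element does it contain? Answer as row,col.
L=9->gid=9>>2=2, tid=9&3=1
[0]->row 1·2+0+0=2  col gid=2

2,2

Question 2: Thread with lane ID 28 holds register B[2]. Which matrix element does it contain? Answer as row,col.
28: gr=7,th=0
[2] (0*2+0+8,7) = (8,7)

8,7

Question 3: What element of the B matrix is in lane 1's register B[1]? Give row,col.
3,0

lane 1=>1/4=0, 1 mod 4=1
i=1  r:2·1+1+0=>3  c:0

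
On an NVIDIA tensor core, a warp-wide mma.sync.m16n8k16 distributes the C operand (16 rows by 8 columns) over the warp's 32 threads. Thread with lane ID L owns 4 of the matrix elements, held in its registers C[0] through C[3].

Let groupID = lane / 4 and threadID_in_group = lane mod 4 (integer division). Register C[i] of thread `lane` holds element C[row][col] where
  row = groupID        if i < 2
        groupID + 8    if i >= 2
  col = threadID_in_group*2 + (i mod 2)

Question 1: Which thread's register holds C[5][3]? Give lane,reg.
21,1

r=5->g=5,rb=0  c=3->t=1,b0=1
L=5*4+1=21  i=0*2+1=1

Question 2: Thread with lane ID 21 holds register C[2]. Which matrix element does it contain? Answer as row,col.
L=21=>grp=21>>2=5, tig=21&3=1
[2]=>row 5+8=13  col 1·2+0=2

13,2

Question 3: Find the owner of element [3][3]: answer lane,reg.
r:3=>grp=3,rB=0  c:3=>tig=1,lo=1
L=3*4+1=13  i=0*2+1=1

13,1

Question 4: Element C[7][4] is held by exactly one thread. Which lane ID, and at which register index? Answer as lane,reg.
r=7⇒gr=7,Rb=0  c=4⇒th=2,odd=0
L=7*4+2=30  i=0*2+0=0

30,0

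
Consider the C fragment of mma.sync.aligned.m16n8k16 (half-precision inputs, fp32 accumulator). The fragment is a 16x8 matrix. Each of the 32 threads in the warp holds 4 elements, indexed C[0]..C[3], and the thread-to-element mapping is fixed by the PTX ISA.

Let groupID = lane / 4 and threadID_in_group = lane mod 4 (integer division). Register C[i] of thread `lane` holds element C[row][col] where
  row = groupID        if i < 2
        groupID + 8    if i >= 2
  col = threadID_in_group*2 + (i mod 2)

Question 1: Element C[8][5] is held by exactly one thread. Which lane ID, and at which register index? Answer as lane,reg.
2,3

r=8⇒gr=0,Rb=1  c=5⇒th=2,odd=1
L=0*4+2=2  i=1*2+1=3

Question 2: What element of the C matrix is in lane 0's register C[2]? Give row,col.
lane 0: G=0 (0/4), T=0 (0%4)
i=2: r=0+8=8, c=0*2+0=0

8,0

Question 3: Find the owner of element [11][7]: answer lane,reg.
r=11→G=3,rhi=1  c=7→T=3,p=1
L=3*4+3=15  i=1*2+1=3

15,3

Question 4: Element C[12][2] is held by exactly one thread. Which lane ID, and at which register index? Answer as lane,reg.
r=12⇒gr=4,Rb=1  c=2⇒th=1,odd=0
L=4*4+1=17  i=1*2+0=2

17,2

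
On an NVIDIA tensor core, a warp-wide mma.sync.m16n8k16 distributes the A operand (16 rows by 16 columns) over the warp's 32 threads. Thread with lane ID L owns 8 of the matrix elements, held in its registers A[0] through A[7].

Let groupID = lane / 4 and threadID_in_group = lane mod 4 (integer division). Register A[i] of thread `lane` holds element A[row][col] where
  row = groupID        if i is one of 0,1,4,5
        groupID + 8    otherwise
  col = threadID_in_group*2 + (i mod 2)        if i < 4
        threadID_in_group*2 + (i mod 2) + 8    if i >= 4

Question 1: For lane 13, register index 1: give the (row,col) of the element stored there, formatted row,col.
3,3

lane 13=>13/4=3, 13 mod 4=1
i=1  r:3+0=>3  c:2·1+1+0=>3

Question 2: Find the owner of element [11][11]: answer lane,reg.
r: 11->gid=3,r8=1  c: 11->c8=1,tid=1,i&1=1
L=3*4+1=13  i=1*4+1*2+1=7

13,7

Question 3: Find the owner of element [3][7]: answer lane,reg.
r=3→G=3,rhi=0  c=7→chi=0,T=3,p=1
L=3*4+3=15  i=0*4+0*2+1=1

15,1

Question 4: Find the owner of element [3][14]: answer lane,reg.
15,4

r=3⇒gr=3,Rb=0  c=14⇒Cb=1,th=3,odd=0
L=3*4+3=15  i=1*4+0*2+0=4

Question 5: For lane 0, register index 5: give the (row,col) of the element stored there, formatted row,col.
0,9

lane 0->0/4=0, 0 mod 4=0
i=5  r:0+0->0  c:2·0+1+8->9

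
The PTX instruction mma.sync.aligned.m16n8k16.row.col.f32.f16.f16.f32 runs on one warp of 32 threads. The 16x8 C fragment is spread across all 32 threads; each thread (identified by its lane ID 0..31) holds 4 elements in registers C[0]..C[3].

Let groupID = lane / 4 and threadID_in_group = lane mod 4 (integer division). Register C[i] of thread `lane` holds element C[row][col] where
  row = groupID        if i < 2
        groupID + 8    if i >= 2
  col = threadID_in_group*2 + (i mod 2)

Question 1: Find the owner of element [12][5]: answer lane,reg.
r: 12->gid=4,r8=1  c: 5->tid=2,i&1=1
L=4*4+2=18  i=1*2+1=3

18,3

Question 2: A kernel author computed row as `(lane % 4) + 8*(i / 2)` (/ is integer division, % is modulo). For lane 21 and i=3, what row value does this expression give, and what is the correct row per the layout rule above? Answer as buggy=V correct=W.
`(lane % 4) + 8*(i / 2)`[21,3]->9
L=21->g=21>>2=5, t=21&3=1
[3]->row 5+8=13  col 1·2+1=3
row: 9 vs 13

buggy=9 correct=13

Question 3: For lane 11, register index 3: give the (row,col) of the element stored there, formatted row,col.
10,7

11: grp=2,tig=3
[3] (2+8,3*2+1) = (10,7)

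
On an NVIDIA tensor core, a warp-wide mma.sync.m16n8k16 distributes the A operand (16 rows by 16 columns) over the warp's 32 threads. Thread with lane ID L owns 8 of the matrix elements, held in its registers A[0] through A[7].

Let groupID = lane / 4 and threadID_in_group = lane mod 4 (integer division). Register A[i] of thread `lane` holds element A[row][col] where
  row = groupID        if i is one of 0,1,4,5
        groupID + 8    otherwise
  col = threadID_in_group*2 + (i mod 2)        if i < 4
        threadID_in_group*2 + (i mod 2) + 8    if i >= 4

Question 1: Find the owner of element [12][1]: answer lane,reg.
16,3

r: 12->gid=4,r8=1  c: 1->c8=0,tid=0,i&1=1
L=4*4+0=16  i=0*4+1*2+1=3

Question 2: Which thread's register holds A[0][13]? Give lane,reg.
r: 0->gid=0,r8=0  c: 13->c8=1,tid=2,i&1=1
L=0*4+2=2  i=1*4+0*2+1=5

2,5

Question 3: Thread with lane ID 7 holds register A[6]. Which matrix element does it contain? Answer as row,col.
9,14

lane 7->7/4=1, 7 mod 4=3
i=6  r:1+8->9  c:2·3+0+8->14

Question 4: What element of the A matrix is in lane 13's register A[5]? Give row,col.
lane 13: G=3 (13/4), T=1 (13%4)
i=5: r=3+0=3, c=1*2+1+8=11

3,11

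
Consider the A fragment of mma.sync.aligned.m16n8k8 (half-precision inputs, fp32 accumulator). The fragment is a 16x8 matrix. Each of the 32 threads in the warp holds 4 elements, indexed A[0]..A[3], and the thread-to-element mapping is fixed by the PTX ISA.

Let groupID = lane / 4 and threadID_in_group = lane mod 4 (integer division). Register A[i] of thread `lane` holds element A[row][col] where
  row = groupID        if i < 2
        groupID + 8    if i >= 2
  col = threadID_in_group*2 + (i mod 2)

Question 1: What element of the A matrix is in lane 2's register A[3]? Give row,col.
8,5

lane 2→2/4=0, 2 mod 4=2
i=3  r:0+8→8  c:2·2+1→5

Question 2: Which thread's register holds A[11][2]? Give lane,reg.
r=11->g=3,rb=1  c=2->t=1,b0=0
L=3*4+1=13  i=1*2+0=2

13,2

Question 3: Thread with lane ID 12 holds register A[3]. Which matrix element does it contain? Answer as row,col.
11,1

lane 12: G=3 (12/4), T=0 (12%4)
i=3: r=3+8=11, c=0*2+1=1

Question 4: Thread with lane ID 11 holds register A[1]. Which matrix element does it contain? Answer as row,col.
lane 11->11/4=2, 11 mod 4=3
i=1  r:2+0->2  c:2·3+1->7

2,7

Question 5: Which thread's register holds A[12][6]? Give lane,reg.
r:12=>grp=4,rB=1  c:6=>tig=3,lo=0
L=4*4+3=19  i=1*2+0=2

19,2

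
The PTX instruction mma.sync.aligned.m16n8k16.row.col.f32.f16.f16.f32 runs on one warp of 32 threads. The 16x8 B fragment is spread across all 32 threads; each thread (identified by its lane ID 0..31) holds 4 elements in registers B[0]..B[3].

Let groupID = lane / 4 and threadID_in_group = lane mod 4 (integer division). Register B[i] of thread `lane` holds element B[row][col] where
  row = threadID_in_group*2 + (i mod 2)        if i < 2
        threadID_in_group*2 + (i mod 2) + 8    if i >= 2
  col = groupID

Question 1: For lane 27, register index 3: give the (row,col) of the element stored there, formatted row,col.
27: gid=6,tid=3
[3] (3*2+1+8,6) = (15,6)

15,6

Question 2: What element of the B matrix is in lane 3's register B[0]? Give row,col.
lane 3: grp=0 (3/4), tig=3 (3%4)
i=0: r=3*2+0+0=6, c=grp=0

6,0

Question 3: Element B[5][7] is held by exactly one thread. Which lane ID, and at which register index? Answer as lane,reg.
30,1

c:7=>grp=7  r:5=>rB=0,tig=2,lo=1
L=7*4+2=30  i=0*2+1=1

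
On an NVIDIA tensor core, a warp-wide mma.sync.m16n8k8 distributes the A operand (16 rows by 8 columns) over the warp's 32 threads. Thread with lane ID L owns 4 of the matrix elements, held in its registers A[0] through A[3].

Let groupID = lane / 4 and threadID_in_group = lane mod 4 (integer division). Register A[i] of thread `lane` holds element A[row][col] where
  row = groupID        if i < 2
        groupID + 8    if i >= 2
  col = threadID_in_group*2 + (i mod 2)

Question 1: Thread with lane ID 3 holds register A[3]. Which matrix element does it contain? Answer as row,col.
3: gid=0,tid=3
[3] (0+8,3*2+1) = (8,7)

8,7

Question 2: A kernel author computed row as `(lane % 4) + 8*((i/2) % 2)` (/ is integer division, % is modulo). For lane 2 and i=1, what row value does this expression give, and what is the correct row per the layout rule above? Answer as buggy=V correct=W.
`(lane % 4) + 8*((i/2) % 2)`[2,1]->2
lane 2: g=0 (2/4), t=2 (2%4)
i=1: r=0+0=0, c=2*2+1=5
row: 2 vs 0

buggy=2 correct=0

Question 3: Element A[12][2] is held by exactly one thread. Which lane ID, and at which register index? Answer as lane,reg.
r: 12->gid=4,r8=1  c: 2->tid=1,i&1=0
L=4*4+1=17  i=1*2+0=2

17,2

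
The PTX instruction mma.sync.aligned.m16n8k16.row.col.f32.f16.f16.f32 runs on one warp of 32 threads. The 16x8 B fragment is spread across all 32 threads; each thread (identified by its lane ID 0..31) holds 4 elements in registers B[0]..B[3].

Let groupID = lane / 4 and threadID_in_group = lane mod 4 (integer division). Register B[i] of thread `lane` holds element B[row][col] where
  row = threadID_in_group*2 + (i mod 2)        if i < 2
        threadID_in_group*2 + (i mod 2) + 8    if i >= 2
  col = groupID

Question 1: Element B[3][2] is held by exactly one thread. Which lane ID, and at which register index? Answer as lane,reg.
c: 2->gid=2  r: 3->r8=0,tid=1,i&1=1
L=2*4+1=9  i=0*2+1=1

9,1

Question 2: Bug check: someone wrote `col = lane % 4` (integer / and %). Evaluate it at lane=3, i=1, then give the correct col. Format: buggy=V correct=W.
buggy=3 correct=0

`lane % 4`[3,1]=>3
lane 3: grp=0 (3/4), tig=3 (3%4)
i=1: r=3*2+1+0=7, c=grp=0
col: 3 vs 0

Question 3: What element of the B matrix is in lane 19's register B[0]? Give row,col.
lane 19=>19/4=4, 19 mod 4=3
i=0  r:2·3+0+0=>6  c:4

6,4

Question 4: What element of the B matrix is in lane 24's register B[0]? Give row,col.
0,6

lane 24⇒24/4=6, 24 mod 4=0
i=0  r:2·0+0+0⇒0  c:6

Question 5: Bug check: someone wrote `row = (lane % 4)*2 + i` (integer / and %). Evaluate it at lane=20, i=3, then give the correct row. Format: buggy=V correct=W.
`(lane % 4)*2 + i`[20,3]→3
L=20→G=20>>2=5, T=20&3=0
[3]→row 0·2+1+8=9  col G=5
row: 3 vs 9

buggy=3 correct=9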